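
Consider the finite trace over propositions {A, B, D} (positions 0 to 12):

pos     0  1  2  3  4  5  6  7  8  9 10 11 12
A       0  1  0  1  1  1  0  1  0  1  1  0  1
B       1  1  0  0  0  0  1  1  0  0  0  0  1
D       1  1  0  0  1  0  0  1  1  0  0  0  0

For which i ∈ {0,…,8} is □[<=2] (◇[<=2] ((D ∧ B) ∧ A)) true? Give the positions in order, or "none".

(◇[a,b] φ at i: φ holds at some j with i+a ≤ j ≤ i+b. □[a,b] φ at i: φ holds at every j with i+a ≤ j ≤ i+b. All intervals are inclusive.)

Evaluate at each i in [0,8]:
  i=0: ✗ (fails at j=2)
  i=1: ✗ (fails at j=2)
  i=2: ✗ (fails at j=2)
  i=3: ✗ (fails at j=3)
  i=4: ✗ (fails at j=4)
  i=5: ✓ (all of [5,7])
  i=6: ✗ (fails at j=8)
  i=7: ✗ (fails at j=8)
  i=8: ✗ (fails at j=8)

5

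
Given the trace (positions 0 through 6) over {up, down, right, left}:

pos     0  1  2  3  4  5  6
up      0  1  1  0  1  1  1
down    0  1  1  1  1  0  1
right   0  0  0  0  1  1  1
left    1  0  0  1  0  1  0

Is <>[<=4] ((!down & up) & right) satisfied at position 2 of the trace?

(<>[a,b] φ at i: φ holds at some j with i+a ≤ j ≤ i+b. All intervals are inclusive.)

Holds

Check ((!down & up) & right) at each j in [2,6]:
  j=2: false
  j=3: false
  j=4: false
  j=5: true
  j=6: false
Found at j=5 → formula holds.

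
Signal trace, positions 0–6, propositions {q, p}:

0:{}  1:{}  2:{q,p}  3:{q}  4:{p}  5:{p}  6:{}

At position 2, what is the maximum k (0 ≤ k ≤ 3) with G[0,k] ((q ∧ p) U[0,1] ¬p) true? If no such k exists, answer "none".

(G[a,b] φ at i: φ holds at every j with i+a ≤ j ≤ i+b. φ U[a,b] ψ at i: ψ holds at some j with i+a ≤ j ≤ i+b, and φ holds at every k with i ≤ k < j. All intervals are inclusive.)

((q ∧ p) U[0,1] ¬p) must hold from j=2 onward; find where it first fails.
  j=2: holds
  j=3: holds
  j=4: fails
Holds on [2,3], so largest k = 1.

1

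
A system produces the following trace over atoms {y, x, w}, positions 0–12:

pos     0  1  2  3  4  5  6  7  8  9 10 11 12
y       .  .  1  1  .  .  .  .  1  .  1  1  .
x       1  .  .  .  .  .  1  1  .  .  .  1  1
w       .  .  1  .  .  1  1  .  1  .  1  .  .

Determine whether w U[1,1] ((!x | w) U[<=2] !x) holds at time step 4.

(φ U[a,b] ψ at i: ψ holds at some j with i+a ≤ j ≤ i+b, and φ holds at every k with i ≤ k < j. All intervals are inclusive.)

False

Need some j in [5,5] with ((!x | w) U[<=2] !x), and w at every k in [4,j-1].
  j=5: ((!x | w) U[<=2] !x) holds, but w fails at k=4 → not this j.
No j in the window works → until fails.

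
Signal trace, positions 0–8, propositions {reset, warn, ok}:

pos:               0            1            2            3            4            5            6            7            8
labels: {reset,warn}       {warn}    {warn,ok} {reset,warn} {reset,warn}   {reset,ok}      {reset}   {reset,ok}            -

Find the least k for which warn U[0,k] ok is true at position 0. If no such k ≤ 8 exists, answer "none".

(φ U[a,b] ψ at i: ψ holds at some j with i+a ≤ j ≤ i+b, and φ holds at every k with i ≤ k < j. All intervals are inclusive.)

Need earliest j ≥ 0 with ok, and warn at every k in [0,j-1].
  j=0: rhs fails.
  j=1: rhs fails.
  j=2: rhs holds; lhs holds on [0,1]. k = 2.

2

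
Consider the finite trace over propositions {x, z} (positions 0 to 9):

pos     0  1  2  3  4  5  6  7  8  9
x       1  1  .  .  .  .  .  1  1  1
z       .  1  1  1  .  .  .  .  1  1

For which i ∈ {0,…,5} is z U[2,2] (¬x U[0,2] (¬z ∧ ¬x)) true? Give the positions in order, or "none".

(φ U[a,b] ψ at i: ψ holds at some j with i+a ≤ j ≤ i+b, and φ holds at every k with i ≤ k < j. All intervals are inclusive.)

Evaluate at each i in [0,5]:
  i=0: ✗ (lhs fails at k=0 before rhs at j=2)
  i=1: ✓ (rhs at j=3; lhs holds on [1,2])
  i=2: ✓ (rhs at j=4; lhs holds on [2,3])
  i=3: ✗ (lhs fails at k=4 before rhs at j=5)
  i=4: ✗ (lhs fails at k=4 before rhs at j=6)
  i=5: ✗ (no rhs in [7,7])

1, 2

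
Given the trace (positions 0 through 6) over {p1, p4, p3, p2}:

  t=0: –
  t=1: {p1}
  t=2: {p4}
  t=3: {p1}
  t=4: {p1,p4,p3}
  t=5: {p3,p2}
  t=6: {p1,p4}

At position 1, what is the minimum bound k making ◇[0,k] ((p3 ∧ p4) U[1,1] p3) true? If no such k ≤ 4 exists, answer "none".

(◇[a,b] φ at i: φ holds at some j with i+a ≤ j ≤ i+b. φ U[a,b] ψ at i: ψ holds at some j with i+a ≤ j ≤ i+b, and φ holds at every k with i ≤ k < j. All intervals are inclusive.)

Scan j = 1,2,… for ((p3 ∧ p4) U[1,1] p3):
  j=1: fails
  j=2: fails
  j=3: fails
  j=4: holds
First hit at j=4, so smallest k = 4-1 = 3.

3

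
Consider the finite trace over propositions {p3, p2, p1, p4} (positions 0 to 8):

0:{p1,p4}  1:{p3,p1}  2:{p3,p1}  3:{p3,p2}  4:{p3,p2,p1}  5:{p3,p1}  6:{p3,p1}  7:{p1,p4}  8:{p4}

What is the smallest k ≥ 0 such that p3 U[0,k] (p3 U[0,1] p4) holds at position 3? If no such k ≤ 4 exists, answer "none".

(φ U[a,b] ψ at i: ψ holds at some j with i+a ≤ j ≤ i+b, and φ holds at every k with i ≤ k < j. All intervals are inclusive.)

Need earliest j ≥ 3 with (p3 U[0,1] p4), and p3 at every k in [3,j-1].
  j=3: rhs fails.
  j=4: rhs fails.
  j=5: rhs fails.
  j=6: rhs holds; lhs holds on [3,5]. k = 3.

3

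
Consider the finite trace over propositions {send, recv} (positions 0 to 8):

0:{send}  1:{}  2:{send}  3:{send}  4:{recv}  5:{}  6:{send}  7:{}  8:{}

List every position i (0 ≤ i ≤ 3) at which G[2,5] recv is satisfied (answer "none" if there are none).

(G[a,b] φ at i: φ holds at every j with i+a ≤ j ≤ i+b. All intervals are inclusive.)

none

Evaluate at each i in [0,3]:
  i=0: ✗ (fails at j=2)
  i=1: ✗ (fails at j=3)
  i=2: ✗ (fails at j=5)
  i=3: ✗ (fails at j=5)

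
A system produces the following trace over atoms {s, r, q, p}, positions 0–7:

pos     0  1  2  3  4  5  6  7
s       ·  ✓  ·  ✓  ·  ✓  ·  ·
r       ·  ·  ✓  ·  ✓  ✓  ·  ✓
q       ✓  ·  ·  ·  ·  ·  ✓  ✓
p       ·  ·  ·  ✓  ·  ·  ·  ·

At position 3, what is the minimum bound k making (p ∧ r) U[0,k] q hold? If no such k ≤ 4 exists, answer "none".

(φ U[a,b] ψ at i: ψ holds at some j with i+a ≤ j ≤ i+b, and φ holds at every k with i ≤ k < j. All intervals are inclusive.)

none

Need earliest j ≥ 3 with q, and (p ∧ r) at every k in [3,j-1].
  j=3: rhs fails.
  j=4: rhs fails.
  j=5: rhs fails.
  j=6: rhs holds but lhs fails at k=3.
  j=7: rhs holds but lhs fails at k=3.
No witness within the range → none.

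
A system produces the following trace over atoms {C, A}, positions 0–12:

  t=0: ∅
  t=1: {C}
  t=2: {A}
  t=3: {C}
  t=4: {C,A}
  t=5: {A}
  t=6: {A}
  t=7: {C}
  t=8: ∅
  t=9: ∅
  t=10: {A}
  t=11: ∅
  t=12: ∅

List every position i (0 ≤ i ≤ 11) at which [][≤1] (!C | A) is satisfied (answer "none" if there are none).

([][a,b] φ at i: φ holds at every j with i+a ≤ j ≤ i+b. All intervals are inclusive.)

4, 5, 8, 9, 10, 11

Evaluate at each i in [0,11]:
  i=0: ✗ (fails at j=1)
  i=1: ✗ (fails at j=1)
  i=2: ✗ (fails at j=3)
  i=3: ✗ (fails at j=3)
  i=4: ✓ (all of [4,5])
  i=5: ✓ (all of [5,6])
  i=6: ✗ (fails at j=7)
  i=7: ✗ (fails at j=7)
  i=8: ✓ (all of [8,9])
  i=9: ✓ (all of [9,10])
  i=10: ✓ (all of [10,11])
  i=11: ✓ (all of [11,12])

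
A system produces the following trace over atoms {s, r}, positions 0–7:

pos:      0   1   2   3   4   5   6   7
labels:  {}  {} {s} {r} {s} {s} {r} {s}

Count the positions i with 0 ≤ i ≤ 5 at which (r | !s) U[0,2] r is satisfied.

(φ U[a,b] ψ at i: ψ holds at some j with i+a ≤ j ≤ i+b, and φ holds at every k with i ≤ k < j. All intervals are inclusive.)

1

Evaluate at each i in [0,5]:
  i=0: ✗ (no rhs in [0,2])
  i=1: ✗ (lhs fails at k=2 before rhs at j=3)
  i=2: ✗ (lhs fails at k=2 before rhs at j=3)
  i=3: ✓ (rhs at j=3)
  i=4: ✗ (lhs fails at k=4 before rhs at j=6)
  i=5: ✗ (lhs fails at k=5 before rhs at j=6)
Positions where it holds: {3} → 1.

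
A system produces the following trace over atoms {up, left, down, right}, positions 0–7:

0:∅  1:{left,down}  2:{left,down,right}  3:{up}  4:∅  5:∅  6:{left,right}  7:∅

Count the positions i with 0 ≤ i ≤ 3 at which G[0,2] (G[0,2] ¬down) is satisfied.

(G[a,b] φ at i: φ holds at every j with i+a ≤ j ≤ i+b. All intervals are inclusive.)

Evaluate at each i in [0,3]:
  i=0: ✗ (fails at j=0)
  i=1: ✗ (fails at j=1)
  i=2: ✗ (fails at j=2)
  i=3: ✓ (all of [3,5])
Positions where it holds: {3} → 1.

1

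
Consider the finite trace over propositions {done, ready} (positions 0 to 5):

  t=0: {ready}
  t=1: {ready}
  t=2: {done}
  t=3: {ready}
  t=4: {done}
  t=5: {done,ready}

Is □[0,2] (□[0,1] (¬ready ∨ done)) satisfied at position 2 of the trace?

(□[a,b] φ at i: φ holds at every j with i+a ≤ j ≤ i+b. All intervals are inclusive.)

Check □[0,1] (¬ready ∨ done) at every j in [2,4]:
  j=2: fails at 3
  j=3: fails at 3
  j=4: holds on [4,5]
Fails at j=2 → formula fails.

False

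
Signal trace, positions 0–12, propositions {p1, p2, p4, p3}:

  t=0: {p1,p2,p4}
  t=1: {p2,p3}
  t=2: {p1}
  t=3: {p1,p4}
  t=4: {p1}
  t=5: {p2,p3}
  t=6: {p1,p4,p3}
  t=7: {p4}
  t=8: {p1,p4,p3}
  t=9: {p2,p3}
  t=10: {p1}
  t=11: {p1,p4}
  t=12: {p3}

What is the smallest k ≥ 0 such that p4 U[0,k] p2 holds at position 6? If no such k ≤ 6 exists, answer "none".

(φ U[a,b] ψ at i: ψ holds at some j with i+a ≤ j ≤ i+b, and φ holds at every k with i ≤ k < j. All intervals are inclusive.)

3

Need earliest j ≥ 6 with p2, and p4 at every k in [6,j-1].
  j=6: rhs fails.
  j=7: rhs fails.
  j=8: rhs fails.
  j=9: rhs holds; lhs holds on [6,8]. k = 3.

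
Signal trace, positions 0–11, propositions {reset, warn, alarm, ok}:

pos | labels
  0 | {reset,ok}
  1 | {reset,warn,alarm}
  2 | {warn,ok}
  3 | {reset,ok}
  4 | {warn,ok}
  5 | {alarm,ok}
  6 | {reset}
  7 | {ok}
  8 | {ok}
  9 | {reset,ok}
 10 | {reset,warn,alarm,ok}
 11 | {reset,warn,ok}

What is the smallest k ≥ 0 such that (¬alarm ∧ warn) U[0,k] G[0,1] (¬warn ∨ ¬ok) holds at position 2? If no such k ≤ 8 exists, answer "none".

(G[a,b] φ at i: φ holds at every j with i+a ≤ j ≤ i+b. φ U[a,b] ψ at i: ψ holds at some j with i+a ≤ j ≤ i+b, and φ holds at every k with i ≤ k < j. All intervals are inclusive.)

Need earliest j ≥ 2 with G[0,1] (¬warn ∨ ¬ok), and (¬alarm ∧ warn) at every k in [2,j-1].
  j=2: rhs fails.
  j=3: rhs fails.
  j=4: rhs fails.
  j=5: rhs holds but lhs fails at k=3.
  j=6: rhs holds but lhs fails at k=3.
  j=7: rhs holds but lhs fails at k=3.
  j=8: rhs holds but lhs fails at k=3.
  j=9: rhs fails.
  j=10: rhs fails.
No witness within the range → none.

none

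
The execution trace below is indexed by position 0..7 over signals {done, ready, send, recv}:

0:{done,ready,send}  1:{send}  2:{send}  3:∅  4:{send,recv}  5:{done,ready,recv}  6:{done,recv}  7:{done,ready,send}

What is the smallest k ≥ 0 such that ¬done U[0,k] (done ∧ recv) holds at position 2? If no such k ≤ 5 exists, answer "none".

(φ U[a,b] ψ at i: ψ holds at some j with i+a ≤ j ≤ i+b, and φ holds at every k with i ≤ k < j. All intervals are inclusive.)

Need earliest j ≥ 2 with (done ∧ recv), and ¬done at every k in [2,j-1].
  j=2: rhs fails.
  j=3: rhs fails.
  j=4: rhs fails.
  j=5: rhs holds; lhs holds on [2,4]. k = 3.

3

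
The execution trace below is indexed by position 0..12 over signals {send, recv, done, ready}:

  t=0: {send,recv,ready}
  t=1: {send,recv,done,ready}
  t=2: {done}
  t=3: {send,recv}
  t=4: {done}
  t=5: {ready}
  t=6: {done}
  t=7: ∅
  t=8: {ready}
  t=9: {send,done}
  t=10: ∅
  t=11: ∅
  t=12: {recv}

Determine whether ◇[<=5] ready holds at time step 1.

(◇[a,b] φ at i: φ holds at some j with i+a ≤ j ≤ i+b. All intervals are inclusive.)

Check ready at each j in [1,6]:
  j=1: true
  j=2: false
  j=3: false
  j=4: false
  j=5: true
  j=6: false
Found at j=1 → formula holds.

Yes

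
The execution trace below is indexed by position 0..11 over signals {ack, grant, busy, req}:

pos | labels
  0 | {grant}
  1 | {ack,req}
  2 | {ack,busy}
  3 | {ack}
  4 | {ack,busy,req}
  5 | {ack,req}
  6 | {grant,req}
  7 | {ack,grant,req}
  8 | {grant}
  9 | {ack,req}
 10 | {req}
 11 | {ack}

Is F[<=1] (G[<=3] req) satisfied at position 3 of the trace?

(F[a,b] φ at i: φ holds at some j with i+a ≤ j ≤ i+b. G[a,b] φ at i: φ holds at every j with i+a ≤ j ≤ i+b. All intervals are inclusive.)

True

Check G[<=3] req at each j in [3,4]:
  j=3: fails at 3
  j=4: holds on [4,7]
Found at j=4 → formula holds.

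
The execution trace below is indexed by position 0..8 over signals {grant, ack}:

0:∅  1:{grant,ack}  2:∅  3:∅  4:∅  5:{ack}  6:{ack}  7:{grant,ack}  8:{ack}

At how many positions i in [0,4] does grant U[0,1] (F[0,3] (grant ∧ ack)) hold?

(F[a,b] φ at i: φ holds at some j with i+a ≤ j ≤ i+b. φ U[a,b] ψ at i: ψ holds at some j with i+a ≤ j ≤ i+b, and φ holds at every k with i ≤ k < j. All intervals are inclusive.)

3

Evaluate at each i in [0,4]:
  i=0: ✓ (rhs at j=0)
  i=1: ✓ (rhs at j=1)
  i=2: ✗ (no rhs in [2,3])
  i=3: ✗ (lhs fails at k=3 before rhs at j=4)
  i=4: ✓ (rhs at j=4)
Positions where it holds: {0, 1, 4} → 3.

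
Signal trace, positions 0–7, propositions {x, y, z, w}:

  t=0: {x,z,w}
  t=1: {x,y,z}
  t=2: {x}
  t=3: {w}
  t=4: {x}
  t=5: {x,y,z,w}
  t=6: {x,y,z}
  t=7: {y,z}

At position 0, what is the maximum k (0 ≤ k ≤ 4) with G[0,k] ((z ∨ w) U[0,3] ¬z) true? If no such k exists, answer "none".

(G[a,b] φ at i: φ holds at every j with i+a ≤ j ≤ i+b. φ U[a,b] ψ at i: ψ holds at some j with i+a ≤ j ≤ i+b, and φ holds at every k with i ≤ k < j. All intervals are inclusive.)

4

((z ∨ w) U[0,3] ¬z) must hold from j=0 onward; find where it first fails.
  j=0: holds
  j=1: holds
  j=2: holds
  j=3: holds
  j=4: holds
Holds through j=4; largest k = 4.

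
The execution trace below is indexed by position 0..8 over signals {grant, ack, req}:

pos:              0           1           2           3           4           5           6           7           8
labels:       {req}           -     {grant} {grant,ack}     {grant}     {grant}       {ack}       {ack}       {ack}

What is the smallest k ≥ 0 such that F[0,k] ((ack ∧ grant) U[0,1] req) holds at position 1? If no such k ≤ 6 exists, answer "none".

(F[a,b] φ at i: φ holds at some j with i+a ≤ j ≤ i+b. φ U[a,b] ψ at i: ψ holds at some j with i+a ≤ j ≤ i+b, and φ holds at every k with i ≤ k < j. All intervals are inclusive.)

none

Scan j = 1,2,… for ((ack ∧ grant) U[0,1] req):
  j=1: fails
  j=2: fails
  j=3: fails
  j=4: fails
  j=5: fails
  j=6: fails
  j=7: fails
No j in [1,7] satisfies it → none.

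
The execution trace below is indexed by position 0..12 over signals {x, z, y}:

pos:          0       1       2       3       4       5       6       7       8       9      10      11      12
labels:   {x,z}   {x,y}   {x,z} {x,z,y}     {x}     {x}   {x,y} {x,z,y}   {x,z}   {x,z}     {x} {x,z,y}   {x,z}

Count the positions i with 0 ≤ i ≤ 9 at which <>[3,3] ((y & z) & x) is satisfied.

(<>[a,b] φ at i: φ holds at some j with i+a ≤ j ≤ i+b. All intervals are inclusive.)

3

Evaluate at each i in [0,9]:
  i=0: ✓ (witness j=3)
  i=1: ✗ (none in [4,4])
  i=2: ✗ (none in [5,5])
  i=3: ✗ (none in [6,6])
  i=4: ✓ (witness j=7)
  i=5: ✗ (none in [8,8])
  i=6: ✗ (none in [9,9])
  i=7: ✗ (none in [10,10])
  i=8: ✓ (witness j=11)
  i=9: ✗ (none in [12,12])
Positions where it holds: {0, 4, 8} → 3.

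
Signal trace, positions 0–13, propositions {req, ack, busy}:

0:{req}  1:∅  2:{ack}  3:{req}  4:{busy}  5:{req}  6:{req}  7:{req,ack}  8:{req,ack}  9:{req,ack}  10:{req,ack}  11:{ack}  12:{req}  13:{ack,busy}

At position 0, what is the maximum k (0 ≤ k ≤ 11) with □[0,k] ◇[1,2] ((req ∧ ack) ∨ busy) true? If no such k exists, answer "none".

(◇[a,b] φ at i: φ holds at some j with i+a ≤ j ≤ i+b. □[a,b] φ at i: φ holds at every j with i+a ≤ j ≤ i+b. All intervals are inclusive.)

none

◇[1,2] ((req ∧ ack) ∨ busy) must hold from j=0 onward; find where it first fails.
  j=0: fails → no k works.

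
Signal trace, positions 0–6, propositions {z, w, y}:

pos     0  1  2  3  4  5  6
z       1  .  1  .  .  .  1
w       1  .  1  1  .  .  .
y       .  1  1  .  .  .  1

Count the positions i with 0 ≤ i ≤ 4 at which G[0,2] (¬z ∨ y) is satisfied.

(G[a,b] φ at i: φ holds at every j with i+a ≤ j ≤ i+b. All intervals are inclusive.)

4

Evaluate at each i in [0,4]:
  i=0: ✗ (fails at j=0)
  i=1: ✓ (all of [1,3])
  i=2: ✓ (all of [2,4])
  i=3: ✓ (all of [3,5])
  i=4: ✓ (all of [4,6])
Positions where it holds: {1, 2, 3, 4} → 4.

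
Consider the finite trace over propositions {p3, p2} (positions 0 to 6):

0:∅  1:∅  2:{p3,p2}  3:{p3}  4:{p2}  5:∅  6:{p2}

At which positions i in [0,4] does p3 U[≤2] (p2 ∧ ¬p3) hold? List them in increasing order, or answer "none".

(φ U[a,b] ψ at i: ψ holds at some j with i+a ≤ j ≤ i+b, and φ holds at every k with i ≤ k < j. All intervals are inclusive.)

Evaluate at each i in [0,4]:
  i=0: ✗ (no rhs in [0,2])
  i=1: ✗ (no rhs in [1,3])
  i=2: ✓ (rhs at j=4; lhs holds on [2,3])
  i=3: ✓ (rhs at j=4; lhs holds on [3,3])
  i=4: ✓ (rhs at j=4)

2, 3, 4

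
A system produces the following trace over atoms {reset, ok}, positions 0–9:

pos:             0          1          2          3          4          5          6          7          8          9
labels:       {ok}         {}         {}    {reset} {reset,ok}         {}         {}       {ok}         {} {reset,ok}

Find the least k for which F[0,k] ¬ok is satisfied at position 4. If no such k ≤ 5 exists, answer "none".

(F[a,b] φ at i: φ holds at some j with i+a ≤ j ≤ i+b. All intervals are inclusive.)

1

Scan j = 4,5,… for ¬ok:
  j=4: fails
  j=5: holds
First hit at j=5, so smallest k = 5-4 = 1.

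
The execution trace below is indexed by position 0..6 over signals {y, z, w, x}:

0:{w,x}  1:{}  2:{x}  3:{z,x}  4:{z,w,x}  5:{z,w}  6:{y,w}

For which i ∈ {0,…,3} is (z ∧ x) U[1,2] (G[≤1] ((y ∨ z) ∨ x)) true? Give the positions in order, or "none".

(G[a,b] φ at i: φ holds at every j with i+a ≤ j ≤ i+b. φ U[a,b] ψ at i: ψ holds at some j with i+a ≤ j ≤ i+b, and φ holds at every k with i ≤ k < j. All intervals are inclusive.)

Evaluate at each i in [0,3]:
  i=0: ✗ (lhs fails at k=0 before rhs at j=2)
  i=1: ✗ (lhs fails at k=1 before rhs at j=2)
  i=2: ✗ (lhs fails at k=2 before rhs at j=3)
  i=3: ✓ (rhs at j=4; lhs holds on [3,3])

3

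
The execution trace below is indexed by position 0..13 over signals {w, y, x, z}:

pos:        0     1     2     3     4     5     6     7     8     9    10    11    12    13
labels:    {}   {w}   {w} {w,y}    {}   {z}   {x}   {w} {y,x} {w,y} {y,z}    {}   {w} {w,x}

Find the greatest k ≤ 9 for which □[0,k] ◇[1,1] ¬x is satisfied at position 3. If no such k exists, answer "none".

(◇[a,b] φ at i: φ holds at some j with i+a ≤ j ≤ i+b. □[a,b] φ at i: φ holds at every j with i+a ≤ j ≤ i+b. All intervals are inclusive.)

◇[1,1] ¬x must hold from j=3 onward; find where it first fails.
  j=3: holds
  j=4: holds
  j=5: fails
Holds on [3,4], so largest k = 1.

1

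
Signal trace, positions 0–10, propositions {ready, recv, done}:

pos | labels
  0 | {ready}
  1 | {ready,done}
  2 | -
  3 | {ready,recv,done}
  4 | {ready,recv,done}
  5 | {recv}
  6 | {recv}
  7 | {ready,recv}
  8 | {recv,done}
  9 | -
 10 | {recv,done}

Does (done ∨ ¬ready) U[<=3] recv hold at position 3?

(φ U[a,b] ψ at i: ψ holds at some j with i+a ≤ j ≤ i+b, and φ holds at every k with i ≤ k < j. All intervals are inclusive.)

Need some j in [3,6] with recv, and (done ∨ ¬ready) at every k in [3,j-1].
  j=3: recv holds; no prefix to check → satisfied.

Holds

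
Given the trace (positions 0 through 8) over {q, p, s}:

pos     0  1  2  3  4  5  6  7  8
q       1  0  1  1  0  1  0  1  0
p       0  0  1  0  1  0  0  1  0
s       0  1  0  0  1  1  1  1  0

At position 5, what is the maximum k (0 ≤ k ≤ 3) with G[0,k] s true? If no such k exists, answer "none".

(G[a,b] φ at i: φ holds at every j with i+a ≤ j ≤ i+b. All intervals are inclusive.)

2

s must hold from j=5 onward; find where it first fails.
  j=5: holds
  j=6: holds
  j=7: holds
  j=8: fails
Holds on [5,7], so largest k = 2.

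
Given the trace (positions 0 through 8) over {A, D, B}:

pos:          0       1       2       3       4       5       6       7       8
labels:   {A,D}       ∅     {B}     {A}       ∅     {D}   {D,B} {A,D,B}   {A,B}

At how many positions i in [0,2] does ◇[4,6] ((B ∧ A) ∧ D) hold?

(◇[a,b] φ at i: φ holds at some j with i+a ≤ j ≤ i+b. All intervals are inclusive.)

Evaluate at each i in [0,2]:
  i=0: ✗ (none in [4,6])
  i=1: ✓ (witness j=7)
  i=2: ✓ (witness j=7)
Positions where it holds: {1, 2} → 2.

2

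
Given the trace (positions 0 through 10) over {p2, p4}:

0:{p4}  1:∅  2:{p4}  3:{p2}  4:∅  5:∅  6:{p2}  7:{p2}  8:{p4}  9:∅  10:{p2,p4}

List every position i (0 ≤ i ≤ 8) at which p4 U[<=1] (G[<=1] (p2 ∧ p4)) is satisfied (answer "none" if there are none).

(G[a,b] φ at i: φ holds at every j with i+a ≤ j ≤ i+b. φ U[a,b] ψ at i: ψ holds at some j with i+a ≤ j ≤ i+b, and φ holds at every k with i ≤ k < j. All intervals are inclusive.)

Evaluate at each i in [0,8]:
  i=0: ✗ (no rhs in [0,1])
  i=1: ✗ (no rhs in [1,2])
  i=2: ✗ (no rhs in [2,3])
  i=3: ✗ (no rhs in [3,4])
  i=4: ✗ (no rhs in [4,5])
  i=5: ✗ (no rhs in [5,6])
  i=6: ✗ (no rhs in [6,7])
  i=7: ✗ (no rhs in [7,8])
  i=8: ✗ (no rhs in [8,9])

none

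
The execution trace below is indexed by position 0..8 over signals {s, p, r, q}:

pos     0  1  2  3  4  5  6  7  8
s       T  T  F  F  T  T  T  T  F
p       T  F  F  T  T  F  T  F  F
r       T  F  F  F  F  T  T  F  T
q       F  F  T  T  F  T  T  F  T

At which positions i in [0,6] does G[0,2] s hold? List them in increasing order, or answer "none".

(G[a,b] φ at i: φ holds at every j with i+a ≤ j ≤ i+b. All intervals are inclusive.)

Evaluate at each i in [0,6]:
  i=0: ✗ (fails at j=2)
  i=1: ✗ (fails at j=2)
  i=2: ✗ (fails at j=2)
  i=3: ✗ (fails at j=3)
  i=4: ✓ (all of [4,6])
  i=5: ✓ (all of [5,7])
  i=6: ✗ (fails at j=8)

4, 5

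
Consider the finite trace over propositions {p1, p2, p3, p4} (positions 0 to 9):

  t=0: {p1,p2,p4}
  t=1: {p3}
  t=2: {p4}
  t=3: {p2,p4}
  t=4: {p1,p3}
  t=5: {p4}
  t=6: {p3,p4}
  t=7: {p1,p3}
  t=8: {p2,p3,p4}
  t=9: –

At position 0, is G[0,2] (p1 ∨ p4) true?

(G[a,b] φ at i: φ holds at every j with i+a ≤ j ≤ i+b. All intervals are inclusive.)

Check (p1 ∨ p4) at every j in [0,2]:
  j=0: true
  j=1: false
  j=2: true
Fails at j=1 → formula fails.

Does not hold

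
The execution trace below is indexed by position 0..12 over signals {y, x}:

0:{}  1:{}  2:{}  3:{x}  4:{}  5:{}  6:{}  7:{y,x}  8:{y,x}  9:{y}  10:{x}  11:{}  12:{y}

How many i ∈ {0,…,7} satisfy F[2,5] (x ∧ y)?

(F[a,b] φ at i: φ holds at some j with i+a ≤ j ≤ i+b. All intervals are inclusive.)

Evaluate at each i in [0,7]:
  i=0: ✗ (none in [2,5])
  i=1: ✗ (none in [3,6])
  i=2: ✓ (witness j=7)
  i=3: ✓ (witness j=7)
  i=4: ✓ (witness j=7)
  i=5: ✓ (witness j=7)
  i=6: ✓ (witness j=8)
  i=7: ✗ (none in [9,12])
Positions where it holds: {2, 3, 4, 5, 6} → 5.

5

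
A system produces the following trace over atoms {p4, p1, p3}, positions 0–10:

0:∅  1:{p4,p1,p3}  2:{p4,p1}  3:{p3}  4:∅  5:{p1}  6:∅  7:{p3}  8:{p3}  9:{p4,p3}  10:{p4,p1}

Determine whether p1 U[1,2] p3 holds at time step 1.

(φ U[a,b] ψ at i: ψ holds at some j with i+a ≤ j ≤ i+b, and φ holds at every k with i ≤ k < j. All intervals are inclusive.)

Yes

Need some j in [2,3] with p3, and p1 at every k in [1,j-1].
  j=2: p3 false.
  j=3: p3 holds; p1 holds at every k in [1,2] → satisfied.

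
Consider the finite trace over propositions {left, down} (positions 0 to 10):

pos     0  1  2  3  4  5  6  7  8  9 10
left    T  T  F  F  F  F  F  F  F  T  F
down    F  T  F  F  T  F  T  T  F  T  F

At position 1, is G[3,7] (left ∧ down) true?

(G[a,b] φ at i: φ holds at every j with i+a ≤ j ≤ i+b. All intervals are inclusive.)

Check (left ∧ down) at every j in [4,8]:
  j=4: false
  j=5: false
  j=6: false
  j=7: false
  j=8: false
Fails at j=4 → formula fails.

No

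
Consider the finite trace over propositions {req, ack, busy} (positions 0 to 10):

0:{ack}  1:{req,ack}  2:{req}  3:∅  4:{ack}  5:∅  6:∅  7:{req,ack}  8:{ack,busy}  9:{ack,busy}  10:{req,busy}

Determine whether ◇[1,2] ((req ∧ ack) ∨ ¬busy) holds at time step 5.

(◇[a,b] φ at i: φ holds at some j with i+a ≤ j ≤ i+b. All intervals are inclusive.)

Check ((req ∧ ack) ∨ ¬busy) at each j in [6,7]:
  j=6: true
  j=7: true
Found at j=6 → formula holds.

True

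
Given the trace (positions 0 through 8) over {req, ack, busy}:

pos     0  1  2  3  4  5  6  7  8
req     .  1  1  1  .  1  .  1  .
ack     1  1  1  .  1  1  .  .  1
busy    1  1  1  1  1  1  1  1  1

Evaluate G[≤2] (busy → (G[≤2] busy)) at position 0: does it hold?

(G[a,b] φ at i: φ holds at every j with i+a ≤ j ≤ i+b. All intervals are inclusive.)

Check (busy → (G[≤2] busy)) at every j in [0,2]:
  j=0: antecedent true; consequent holds on [0,2] → ✓
  j=1: antecedent true; consequent holds on [1,3] → ✓
  j=2: antecedent true; consequent holds on [2,4] → ✓
All positions satisfy it → formula holds.

Yes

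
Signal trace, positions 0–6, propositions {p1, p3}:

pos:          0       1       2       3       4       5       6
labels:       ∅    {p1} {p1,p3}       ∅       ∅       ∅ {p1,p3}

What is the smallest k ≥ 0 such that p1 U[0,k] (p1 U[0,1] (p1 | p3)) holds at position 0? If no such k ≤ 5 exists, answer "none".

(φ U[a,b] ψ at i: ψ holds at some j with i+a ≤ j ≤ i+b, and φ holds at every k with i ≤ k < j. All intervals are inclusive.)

Need earliest j ≥ 0 with (p1 U[0,1] (p1 | p3)), and p1 at every k in [0,j-1].
  j=0: rhs fails.
  j=1: rhs holds but lhs fails at k=0.
  j=2: rhs holds but lhs fails at k=0.
  j=3: rhs fails.
  j=4: rhs fails.
  j=5: rhs fails.
No witness within the range → none.

none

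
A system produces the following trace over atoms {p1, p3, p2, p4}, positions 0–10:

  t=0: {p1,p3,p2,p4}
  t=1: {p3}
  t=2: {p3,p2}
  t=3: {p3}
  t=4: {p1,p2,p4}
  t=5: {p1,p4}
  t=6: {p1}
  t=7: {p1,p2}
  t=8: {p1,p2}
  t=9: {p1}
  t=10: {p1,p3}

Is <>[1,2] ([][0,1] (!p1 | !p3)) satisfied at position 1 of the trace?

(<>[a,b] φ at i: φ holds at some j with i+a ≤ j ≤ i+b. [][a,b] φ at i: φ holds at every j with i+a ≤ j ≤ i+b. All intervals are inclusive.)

Check [][0,1] (!p1 | !p3) at each j in [2,3]:
  j=2: holds on [2,3]
  j=3: holds on [3,4]
Found at j=2 → formula holds.

True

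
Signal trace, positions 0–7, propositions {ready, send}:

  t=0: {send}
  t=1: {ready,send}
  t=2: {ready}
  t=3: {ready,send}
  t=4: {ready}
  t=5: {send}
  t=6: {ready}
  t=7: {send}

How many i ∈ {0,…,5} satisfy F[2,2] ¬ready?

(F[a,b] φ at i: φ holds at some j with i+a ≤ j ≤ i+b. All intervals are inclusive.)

2

Evaluate at each i in [0,5]:
  i=0: ✗ (none in [2,2])
  i=1: ✗ (none in [3,3])
  i=2: ✗ (none in [4,4])
  i=3: ✓ (witness j=5)
  i=4: ✗ (none in [6,6])
  i=5: ✓ (witness j=7)
Positions where it holds: {3, 5} → 2.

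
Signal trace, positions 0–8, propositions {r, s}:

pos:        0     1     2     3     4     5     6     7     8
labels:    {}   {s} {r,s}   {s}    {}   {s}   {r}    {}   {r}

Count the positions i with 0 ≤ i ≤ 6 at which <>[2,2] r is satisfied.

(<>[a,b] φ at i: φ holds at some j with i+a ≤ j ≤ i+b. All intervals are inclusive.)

3

Evaluate at each i in [0,6]:
  i=0: ✓ (witness j=2)
  i=1: ✗ (none in [3,3])
  i=2: ✗ (none in [4,4])
  i=3: ✗ (none in [5,5])
  i=4: ✓ (witness j=6)
  i=5: ✗ (none in [7,7])
  i=6: ✓ (witness j=8)
Positions where it holds: {0, 4, 6} → 3.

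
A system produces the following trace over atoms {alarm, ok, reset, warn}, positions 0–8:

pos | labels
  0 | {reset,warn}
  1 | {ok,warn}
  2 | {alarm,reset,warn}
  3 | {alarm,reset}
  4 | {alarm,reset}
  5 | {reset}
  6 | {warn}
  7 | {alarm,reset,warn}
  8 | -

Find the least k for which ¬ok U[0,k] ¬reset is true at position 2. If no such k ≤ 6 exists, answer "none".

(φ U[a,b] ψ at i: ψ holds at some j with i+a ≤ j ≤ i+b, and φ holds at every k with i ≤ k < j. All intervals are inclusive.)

Need earliest j ≥ 2 with ¬reset, and ¬ok at every k in [2,j-1].
  j=2: rhs fails.
  j=3: rhs fails.
  j=4: rhs fails.
  j=5: rhs fails.
  j=6: rhs holds; lhs holds on [2,5]. k = 4.

4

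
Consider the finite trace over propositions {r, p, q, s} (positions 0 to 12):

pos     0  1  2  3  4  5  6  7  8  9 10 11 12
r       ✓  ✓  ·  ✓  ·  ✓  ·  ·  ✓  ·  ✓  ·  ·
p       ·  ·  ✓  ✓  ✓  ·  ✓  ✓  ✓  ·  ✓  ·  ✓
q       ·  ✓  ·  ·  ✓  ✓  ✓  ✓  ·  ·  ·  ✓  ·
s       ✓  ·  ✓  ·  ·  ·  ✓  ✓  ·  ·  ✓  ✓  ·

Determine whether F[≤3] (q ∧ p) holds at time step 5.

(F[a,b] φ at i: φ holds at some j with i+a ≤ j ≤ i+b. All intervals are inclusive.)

Check (q ∧ p) at each j in [5,8]:
  j=5: false
  j=6: true
  j=7: true
  j=8: false
Found at j=6 → formula holds.

Yes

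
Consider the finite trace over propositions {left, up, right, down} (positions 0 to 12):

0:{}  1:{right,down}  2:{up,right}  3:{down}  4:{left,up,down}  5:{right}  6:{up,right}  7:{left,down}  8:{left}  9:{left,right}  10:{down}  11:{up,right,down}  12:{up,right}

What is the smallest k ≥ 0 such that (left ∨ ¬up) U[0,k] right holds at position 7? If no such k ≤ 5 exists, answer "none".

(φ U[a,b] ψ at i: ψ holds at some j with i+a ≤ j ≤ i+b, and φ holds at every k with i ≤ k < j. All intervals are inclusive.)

Need earliest j ≥ 7 with right, and (left ∨ ¬up) at every k in [7,j-1].
  j=7: rhs fails.
  j=8: rhs fails.
  j=9: rhs holds; lhs holds on [7,8]. k = 2.

2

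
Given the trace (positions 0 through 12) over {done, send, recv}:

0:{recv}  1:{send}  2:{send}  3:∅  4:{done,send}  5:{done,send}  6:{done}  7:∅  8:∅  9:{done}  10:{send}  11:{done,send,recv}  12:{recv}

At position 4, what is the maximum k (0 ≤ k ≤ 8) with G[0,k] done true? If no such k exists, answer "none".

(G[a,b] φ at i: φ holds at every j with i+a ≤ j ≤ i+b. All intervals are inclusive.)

2

done must hold from j=4 onward; find where it first fails.
  j=4: holds
  j=5: holds
  j=6: holds
  j=7: fails
Holds on [4,6], so largest k = 2.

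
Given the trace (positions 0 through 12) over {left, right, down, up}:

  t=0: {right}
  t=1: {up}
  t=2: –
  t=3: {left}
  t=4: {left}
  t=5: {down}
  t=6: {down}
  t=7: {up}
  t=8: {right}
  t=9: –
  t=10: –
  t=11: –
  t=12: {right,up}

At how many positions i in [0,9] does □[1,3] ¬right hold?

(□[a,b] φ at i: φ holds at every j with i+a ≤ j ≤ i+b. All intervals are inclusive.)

Evaluate at each i in [0,9]:
  i=0: ✓ (all of [1,3])
  i=1: ✓ (all of [2,4])
  i=2: ✓ (all of [3,5])
  i=3: ✓ (all of [4,6])
  i=4: ✓ (all of [5,7])
  i=5: ✗ (fails at j=8)
  i=6: ✗ (fails at j=8)
  i=7: ✗ (fails at j=8)
  i=8: ✓ (all of [9,11])
  i=9: ✗ (fails at j=12)
Positions where it holds: {0, 1, 2, 3, 4, 8} → 6.

6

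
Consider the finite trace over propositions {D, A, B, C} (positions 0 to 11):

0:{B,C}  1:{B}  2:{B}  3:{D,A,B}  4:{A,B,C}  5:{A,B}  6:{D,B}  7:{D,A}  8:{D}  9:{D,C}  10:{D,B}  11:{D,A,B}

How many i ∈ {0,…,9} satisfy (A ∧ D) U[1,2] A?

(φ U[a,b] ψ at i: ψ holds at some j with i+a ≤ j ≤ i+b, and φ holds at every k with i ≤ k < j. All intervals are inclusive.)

1

Evaluate at each i in [0,9]:
  i=0: ✗ (no rhs in [1,2])
  i=1: ✗ (lhs fails at k=1 before rhs at j=3)
  i=2: ✗ (lhs fails at k=2 before rhs at j=3)
  i=3: ✓ (rhs at j=4; lhs holds on [3,3])
  i=4: ✗ (lhs fails at k=4 before rhs at j=5)
  i=5: ✗ (lhs fails at k=5 before rhs at j=7)
  i=6: ✗ (lhs fails at k=6 before rhs at j=7)
  i=7: ✗ (no rhs in [8,9])
  i=8: ✗ (no rhs in [9,10])
  i=9: ✗ (lhs fails at k=9 before rhs at j=11)
Positions where it holds: {3} → 1.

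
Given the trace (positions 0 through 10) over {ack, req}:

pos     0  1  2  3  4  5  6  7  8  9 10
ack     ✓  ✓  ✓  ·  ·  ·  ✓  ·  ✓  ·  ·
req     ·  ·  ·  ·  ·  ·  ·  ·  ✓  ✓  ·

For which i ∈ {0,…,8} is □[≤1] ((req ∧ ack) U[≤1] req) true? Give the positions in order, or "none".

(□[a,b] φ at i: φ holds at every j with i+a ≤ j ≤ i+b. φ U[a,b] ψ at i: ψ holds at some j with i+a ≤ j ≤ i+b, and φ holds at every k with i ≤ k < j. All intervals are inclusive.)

8

Evaluate at each i in [0,8]:
  i=0: ✗ (fails at j=0)
  i=1: ✗ (fails at j=1)
  i=2: ✗ (fails at j=2)
  i=3: ✗ (fails at j=3)
  i=4: ✗ (fails at j=4)
  i=5: ✗ (fails at j=5)
  i=6: ✗ (fails at j=6)
  i=7: ✗ (fails at j=7)
  i=8: ✓ (all of [8,9])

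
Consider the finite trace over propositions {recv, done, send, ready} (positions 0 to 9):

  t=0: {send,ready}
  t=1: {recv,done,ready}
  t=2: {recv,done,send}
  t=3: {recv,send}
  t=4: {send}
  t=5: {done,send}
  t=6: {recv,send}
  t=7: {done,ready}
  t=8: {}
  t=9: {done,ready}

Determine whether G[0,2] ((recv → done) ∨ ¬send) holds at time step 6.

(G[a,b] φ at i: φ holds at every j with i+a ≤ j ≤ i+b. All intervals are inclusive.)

Check ((recv → done) ∨ ¬send) at every j in [6,8]:
  j=6: false
  j=7: true
  j=8: true
Fails at j=6 → formula fails.

False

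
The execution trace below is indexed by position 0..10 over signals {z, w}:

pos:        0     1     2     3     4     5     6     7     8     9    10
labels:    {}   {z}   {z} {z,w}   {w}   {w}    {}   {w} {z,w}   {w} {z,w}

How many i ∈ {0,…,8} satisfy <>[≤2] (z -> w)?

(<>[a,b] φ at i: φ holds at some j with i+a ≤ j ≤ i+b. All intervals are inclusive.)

9

Evaluate at each i in [0,8]:
  i=0: ✓ (witness j=0)
  i=1: ✓ (witness j=3)
  i=2: ✓ (witness j=3)
  i=3: ✓ (witness j=3)
  i=4: ✓ (witness j=4)
  i=5: ✓ (witness j=5)
  i=6: ✓ (witness j=6)
  i=7: ✓ (witness j=7)
  i=8: ✓ (witness j=8)
Positions where it holds: {0, 1, 2, 3, 4, 5, 6, 7, 8} → 9.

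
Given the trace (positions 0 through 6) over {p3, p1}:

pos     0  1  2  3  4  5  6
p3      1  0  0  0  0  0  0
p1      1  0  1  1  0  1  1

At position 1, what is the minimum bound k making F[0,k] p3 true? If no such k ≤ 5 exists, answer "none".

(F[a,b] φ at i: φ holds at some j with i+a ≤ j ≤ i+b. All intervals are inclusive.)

none

Scan j = 1,2,… for p3:
  j=1: fails
  j=2: fails
  j=3: fails
  j=4: fails
  j=5: fails
  j=6: fails
No j in [1,6] satisfies it → none.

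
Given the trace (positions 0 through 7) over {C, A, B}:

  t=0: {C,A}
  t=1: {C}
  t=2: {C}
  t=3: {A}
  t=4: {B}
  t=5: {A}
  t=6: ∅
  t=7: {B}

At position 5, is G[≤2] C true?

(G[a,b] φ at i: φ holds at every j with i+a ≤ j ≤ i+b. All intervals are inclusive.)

No

Check C at every j in [5,7]:
  j=5: false
  j=6: false
  j=7: false
Fails at j=5 → formula fails.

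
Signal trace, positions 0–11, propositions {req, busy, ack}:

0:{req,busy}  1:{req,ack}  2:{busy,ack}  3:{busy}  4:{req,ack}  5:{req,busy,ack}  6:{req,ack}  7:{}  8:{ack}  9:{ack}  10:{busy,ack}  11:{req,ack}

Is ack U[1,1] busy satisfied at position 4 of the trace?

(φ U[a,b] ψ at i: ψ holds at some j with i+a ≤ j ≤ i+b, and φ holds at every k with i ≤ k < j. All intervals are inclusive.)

Need some j in [5,5] with busy, and ack at every k in [4,j-1].
  j=5: busy holds; ack holds at every k in [4,4] → satisfied.

Yes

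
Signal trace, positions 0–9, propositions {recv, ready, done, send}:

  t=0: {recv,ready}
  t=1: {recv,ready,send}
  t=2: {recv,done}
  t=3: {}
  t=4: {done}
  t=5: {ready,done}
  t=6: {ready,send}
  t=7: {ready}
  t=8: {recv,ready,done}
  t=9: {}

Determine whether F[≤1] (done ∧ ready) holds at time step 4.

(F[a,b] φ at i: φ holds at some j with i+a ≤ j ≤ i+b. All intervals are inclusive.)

Holds

Check (done ∧ ready) at each j in [4,5]:
  j=4: false
  j=5: true
Found at j=5 → formula holds.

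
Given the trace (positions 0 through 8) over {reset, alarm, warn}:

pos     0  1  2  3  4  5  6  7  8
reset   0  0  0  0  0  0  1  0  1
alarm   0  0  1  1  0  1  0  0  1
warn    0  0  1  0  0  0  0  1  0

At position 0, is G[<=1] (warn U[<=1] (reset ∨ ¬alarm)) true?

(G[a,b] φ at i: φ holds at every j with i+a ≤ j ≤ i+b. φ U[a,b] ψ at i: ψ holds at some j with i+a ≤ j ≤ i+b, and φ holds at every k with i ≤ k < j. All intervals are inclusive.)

Holds

Check (warn U[<=1] (reset ∨ ¬alarm)) at every j in [0,1]:
  j=0: holds
  j=1: holds
All positions satisfy it → formula holds.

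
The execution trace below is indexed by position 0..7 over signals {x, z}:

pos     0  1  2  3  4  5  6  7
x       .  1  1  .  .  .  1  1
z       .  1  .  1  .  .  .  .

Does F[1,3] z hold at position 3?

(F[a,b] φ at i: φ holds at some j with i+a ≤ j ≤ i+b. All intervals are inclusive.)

Does not hold

Check z at each j in [4,6]:
  j=4: false
  j=5: false
  j=6: false
No position in the window satisfies it → formula fails.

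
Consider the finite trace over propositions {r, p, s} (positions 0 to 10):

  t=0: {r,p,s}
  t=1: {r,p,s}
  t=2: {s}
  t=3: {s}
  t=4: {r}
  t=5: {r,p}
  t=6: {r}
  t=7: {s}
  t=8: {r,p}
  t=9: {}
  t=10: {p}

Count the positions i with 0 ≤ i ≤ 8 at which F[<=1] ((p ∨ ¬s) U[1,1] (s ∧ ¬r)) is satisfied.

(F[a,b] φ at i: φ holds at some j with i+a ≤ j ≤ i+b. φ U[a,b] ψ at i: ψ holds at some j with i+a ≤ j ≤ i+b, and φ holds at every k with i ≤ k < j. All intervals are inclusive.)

4

Evaluate at each i in [0,8]:
  i=0: ✓ (witness j=1)
  i=1: ✓ (witness j=1)
  i=2: ✗ (none in [2,3])
  i=3: ✗ (none in [3,4])
  i=4: ✗ (none in [4,5])
  i=5: ✓ (witness j=6)
  i=6: ✓ (witness j=6)
  i=7: ✗ (none in [7,8])
  i=8: ✗ (none in [8,9])
Positions where it holds: {0, 1, 5, 6} → 4.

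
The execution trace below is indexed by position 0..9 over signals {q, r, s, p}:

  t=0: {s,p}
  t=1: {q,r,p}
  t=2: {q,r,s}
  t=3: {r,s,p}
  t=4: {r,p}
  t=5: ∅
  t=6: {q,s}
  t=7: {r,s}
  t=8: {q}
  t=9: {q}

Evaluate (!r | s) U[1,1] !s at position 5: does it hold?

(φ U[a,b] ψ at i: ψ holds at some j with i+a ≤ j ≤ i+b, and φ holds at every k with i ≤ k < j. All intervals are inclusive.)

Need some j in [6,6] with !s, and (!r | s) at every k in [5,j-1].
  j=6: !s false.
No j in the window works → until fails.

No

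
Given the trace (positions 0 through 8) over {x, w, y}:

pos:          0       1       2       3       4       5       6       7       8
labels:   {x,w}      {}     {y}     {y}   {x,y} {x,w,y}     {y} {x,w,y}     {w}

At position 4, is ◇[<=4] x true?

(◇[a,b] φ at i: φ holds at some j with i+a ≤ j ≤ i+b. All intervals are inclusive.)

True

Check x at each j in [4,8]:
  j=4: true
  j=5: true
  j=6: false
  j=7: true
  j=8: false
Found at j=4 → formula holds.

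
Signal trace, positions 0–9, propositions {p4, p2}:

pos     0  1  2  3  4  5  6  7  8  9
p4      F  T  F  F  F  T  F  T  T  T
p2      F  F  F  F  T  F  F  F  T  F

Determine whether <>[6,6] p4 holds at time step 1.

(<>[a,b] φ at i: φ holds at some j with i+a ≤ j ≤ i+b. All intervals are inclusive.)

Yes

Check p4 at each j in [7,7]:
  j=7: true
Found at j=7 → formula holds.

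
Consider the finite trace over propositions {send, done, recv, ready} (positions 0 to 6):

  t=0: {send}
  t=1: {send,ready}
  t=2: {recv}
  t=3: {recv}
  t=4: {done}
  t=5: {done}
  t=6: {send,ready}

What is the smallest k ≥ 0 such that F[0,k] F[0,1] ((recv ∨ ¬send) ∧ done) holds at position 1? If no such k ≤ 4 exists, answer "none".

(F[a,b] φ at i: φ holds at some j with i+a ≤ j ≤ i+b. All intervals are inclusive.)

2

Scan j = 1,2,… for F[0,1] ((recv ∨ ¬send) ∧ done):
  j=1: fails
  j=2: fails
  j=3: holds
First hit at j=3, so smallest k = 3-1 = 2.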